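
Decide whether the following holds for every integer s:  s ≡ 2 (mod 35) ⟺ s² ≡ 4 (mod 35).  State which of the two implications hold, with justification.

Converse. This fails: take s = 12. Then 12² = 144 ≡ 4 (mod 35), yet 12 ≡ 12 (mod 35), not 2.

Forward direction. Suppose s ≡ 2 (mod 35). Write s = 35j + 2. Then (35j + 2)² = 1225j² + 140j + 4 = 35(35j² + 4j) + 4, so s² ≡ 4 (mod 35).

The forward direction holds; the converse fails.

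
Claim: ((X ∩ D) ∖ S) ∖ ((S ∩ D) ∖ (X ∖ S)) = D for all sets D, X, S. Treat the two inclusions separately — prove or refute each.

Reverse inclusion. This inclusion fails. Take D = {1}, X = ∅, S = ∅; then 1 ∈ D but 1 ∉ ((X ∩ D) ∖ S) ∖ ((S ∩ D) ∖ (X ∖ S)).

Forward inclusion. Let x ∈ ((X ∩ D) ∖ S) ∖ ((S ∩ D) ∖ (X ∖ S)). Then x ∈ D ∩ X and x ∉ S, from which x ∈ D.

(⊆) holds; (⊇) fails.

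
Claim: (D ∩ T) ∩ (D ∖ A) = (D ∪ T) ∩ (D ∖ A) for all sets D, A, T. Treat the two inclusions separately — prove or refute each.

(⟹) Let x ∈ (D ∩ T) ∩ (D ∖ A). Then x ∈ D ∩ T and x ∉ A, from which x ∈ (D ∪ T) ∩ (D ∖ A).

(⟸) This inclusion fails. Take D = {1}, A = ∅, T = ∅; then 1 ∈ (D ∪ T) ∩ (D ∖ A) but 1 ∉ (D ∩ T) ∩ (D ∖ A).

(⊆) holds; (⊇) fails.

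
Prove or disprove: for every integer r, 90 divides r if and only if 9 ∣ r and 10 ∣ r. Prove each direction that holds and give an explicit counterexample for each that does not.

(⇐) Suppose 9 ∣ r and 10 ∣ r. Any common multiple of 9 and 10 is a multiple of their lcm; here gcd(9, 10) = 1, so lcm(9, 10) = 9·10 = 90, so 90 ∣ r.

(⇒) If 90 ∣ r, write r = 90q. Since 90 = 10·9, r = 9·(10q), so 9 ∣ r; and since 90 = 9·10, r = 10·(9q), so 10 ∣ r.

Both implications hold.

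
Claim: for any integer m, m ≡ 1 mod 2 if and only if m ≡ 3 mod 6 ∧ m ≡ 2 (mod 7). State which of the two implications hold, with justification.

Only the converse holds.

(→) This fails: m = 1 gives 1 ≡ 1 (mod 2) but 1 ≡ 1 (mod 6), so the conjunction on the right does not hold.

(←) Conversely, if m ≡ 3 (mod 6) and m ≡ 2 (mod 7), then by the Chinese remainder theorem m ≡ 9 (mod 42). Since 9 ≡ 1 (mod 2) and 2 ∣ 42, we get m ≡ 1 (mod 2).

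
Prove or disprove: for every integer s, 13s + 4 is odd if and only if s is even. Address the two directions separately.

(⇒) This fails: s = 1 gives 13s + 4 = 17, which is odd, but 1 is odd, not even.

(⇐) This also fails: s = 6 is even, but 13s + 4 = 82 is even, not odd.

Neither direction holds.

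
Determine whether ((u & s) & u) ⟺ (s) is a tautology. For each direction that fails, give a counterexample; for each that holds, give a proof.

(⇒) holds; (⇐) fails.

[⇒] Assume the antecedent. If u is true, the antecedent forces (u = T, s = T), and s holds there. If u is false, the antecedent cannot hold. Either way s holds.

[⇐] This fails. Under u = F, s = T, the left side is false but the right side is true.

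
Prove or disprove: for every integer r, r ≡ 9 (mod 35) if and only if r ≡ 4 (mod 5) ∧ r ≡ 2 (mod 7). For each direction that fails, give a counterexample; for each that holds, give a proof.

Both implications hold.

(⇒) Suppose r ≡ 9 (mod 35); write r = 35j + 9. Since 5 ∣ 35, reducing mod 5 gives r ≡ 9 ≡ 4 (mod 5); since 7 ∣ 35, reducing mod 7 gives r ≡ 9 ≡ 2 (mod 7).

(⇐) Conversely, if r ≡ 4 (mod 5) and r ≡ 2 (mod 7), then by the Chinese remainder theorem r ≡ 9 (mod 35). This is exactly r ≡ 9 (mod 35).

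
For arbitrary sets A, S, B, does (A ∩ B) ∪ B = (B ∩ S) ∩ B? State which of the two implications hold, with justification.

(⊇) Let x ∈ (B ∩ S) ∩ B. Then either x ∈ S ∩ B and x ∉ A; or x ∈ A ∩ S ∩ B. In each case x ∈ (A ∩ B) ∪ B, so (B ∩ S) ∩ B ⊆ (A ∩ B) ∪ B.

(⊆) This inclusion fails. Take A = ∅, S = ∅, B = {1}; then 1 ∈ (A ∩ B) ∪ B but 1 ∉ (B ∩ S) ∩ B.

The sets are not equal: only the reverse inclusion holds.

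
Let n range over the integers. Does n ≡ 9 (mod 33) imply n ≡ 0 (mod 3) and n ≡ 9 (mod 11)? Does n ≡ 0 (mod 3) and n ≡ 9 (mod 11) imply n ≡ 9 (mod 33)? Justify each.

Forward direction. Suppose n ≡ 9 (mod 33); write n = 33j + 9. Since 3 ∣ 33, reducing mod 3 gives n ≡ 9 ≡ 0 (mod 3); since 11 ∣ 33, reducing mod 11 gives n ≡ 9 (mod 11).

Converse. If n ≡ 0 (mod 3) and n ≡ 9 (mod 11), then by the Chinese remainder theorem n ≡ 9 (mod 33). This is exactly n ≡ 9 (mod 33).

Both directions hold; the statement is true.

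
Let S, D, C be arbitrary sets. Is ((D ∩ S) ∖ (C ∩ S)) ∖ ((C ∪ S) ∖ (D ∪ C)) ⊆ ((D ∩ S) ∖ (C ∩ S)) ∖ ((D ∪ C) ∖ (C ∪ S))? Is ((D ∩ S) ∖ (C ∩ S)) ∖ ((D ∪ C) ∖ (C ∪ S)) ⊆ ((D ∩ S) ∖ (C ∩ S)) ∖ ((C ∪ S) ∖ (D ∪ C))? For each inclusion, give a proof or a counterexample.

Both inclusions hold; the sets are equal.

Forward inclusion. Let x ∈ ((D ∩ S) ∖ (C ∩ S)) ∖ ((C ∪ S) ∖ (D ∪ C)). Then x ∈ S ∩ D and x ∉ C, from which x ∈ ((D ∩ S) ∖ (C ∩ S)) ∖ ((D ∪ C) ∖ (C ∪ S)).

Reverse inclusion. Let x ∈ ((D ∩ S) ∖ (C ∩ S)) ∖ ((D ∪ C) ∖ (C ∪ S)). Then x ∈ S ∩ D and x ∉ C, from which x ∈ ((D ∩ S) ∖ (C ∩ S)) ∖ ((C ∪ S) ∖ (D ∪ C)).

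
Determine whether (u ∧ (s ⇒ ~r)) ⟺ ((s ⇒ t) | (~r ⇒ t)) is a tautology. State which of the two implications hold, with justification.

(⟹) This fails. Under s = T, t = F, u = T, r = F, the left side is true but the right side is false.

(⟸) This fails. Under s = F, t = F, u = F, r = F, the left side is false but the right side is true.

Neither implication holds.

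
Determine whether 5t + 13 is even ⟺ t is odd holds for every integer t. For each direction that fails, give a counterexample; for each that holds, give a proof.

Equivalent; both directions hold.

[⇐] Suppose t is odd; write t = 2j + 1. Then 5t + 13 = 5·(2j + 1) + 13 = 2·5j + 18, which is even.

[⇒] Suppose 5t + 13 is even. Since 5 is odd, 5t and t have the same parity, so 5t + 13 ≡ t + 13 (mod 2). As 13 is odd, 5t + 13 is even exactly when t is odd. Thus t is odd.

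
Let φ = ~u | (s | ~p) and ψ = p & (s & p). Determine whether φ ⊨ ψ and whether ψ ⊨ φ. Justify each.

Forward direction. This fails. Under u = F, s = F, p = F, the left side is true but the right side is false.

Converse. Assume the antecedent. If u is true, the antecedent forces (u = T, s = T, p = T), and ~u | (s | ~p) holds there. If u is false, ~u | (s | ~p) reduces to true regardless of the other variables. Either way ~u | (s | ~p) holds.

Only the reverse direction holds.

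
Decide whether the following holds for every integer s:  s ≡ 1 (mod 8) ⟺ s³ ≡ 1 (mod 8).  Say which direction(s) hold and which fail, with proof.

Both implications hold.

(⟹) Suppose s ≡ 1 (mod 8). Write s = 8j + 1. Then (8j + 1)³ = 512j³ + 192j² + 24j + 1 = 8(64j³ + 24j² + 3j) + 1, so s³ ≡ 1 (mod 8).

(⟸) Conversely, suppose s³ ≡ 1 (mod 8). The only residue r in {0, …, 7} with r³ ≡ 1 (mod 8) is r = 1, so s ≡ 1 (mod 8).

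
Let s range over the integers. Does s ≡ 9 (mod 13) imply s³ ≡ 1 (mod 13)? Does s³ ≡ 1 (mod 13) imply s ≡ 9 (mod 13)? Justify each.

Only the forward implication holds.

(⇒) Suppose s ≡ 9 (mod 13). Write s = 13j + 9. Then (13j + 9)³ = 2197j³ + 4563j² + 3159j + 729 = 13(169j³ + 351j² + 243j + 56) + 1, so s³ ≡ 1 (mod 13).

(⇐) This fails: take s = 1. Then 1³ = 1 ≡ 1 (mod 13), yet 1 ≡ 1 (mod 13), not 9.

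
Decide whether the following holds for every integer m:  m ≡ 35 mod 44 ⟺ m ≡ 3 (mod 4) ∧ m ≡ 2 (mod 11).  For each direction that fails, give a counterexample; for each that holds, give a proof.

The biconditional holds.

[⇒] Suppose m ≡ 35 (mod 44); write m = 44j + 35. Since 4 ∣ 44, reducing mod 4 gives m ≡ 35 ≡ 3 (mod 4); since 11 ∣ 44, reducing mod 11 gives m ≡ 35 ≡ 2 (mod 11).

[⇐] Conversely, if m ≡ 3 (mod 4) and m ≡ 2 (mod 11), then by the Chinese remainder theorem m ≡ 35 (mod 44). This is exactly m ≡ 35 (mod 44).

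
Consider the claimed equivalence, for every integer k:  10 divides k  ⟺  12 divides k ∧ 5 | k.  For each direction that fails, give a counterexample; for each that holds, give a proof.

Only the converse holds.

(⟹) This fails: take k = 10. Certainly 10 ∣ 10, but 12 ∤ 10.

(⟸) Suppose 12 ∣ k and 5 ∣ k. Any common multiple of 12 and 5 is a multiple of their lcm; here gcd(12, 5) = 1, so lcm(12, 5) = 12·5 = 60, so 60 ∣ k. Since 10 ∣ 60, it follows that 10 ∣ k.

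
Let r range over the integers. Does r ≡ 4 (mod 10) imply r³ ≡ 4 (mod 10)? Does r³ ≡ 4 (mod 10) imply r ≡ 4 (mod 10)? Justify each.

(⇒) Suppose r ≡ 4 (mod 10). Write r = 10j + 4. Then (10j + 4)³ = 1000j³ + 1200j² + 480j + 64 = 10(100j³ + 120j² + 48j + 6) + 4, so r³ ≡ 4 (mod 10).

(⇐) Conversely, suppose r³ ≡ 4 (mod 10). The only residue r in {0, …, 9} with r³ ≡ 4 (mod 10) is r = 4, so r ≡ 4 (mod 10).

Both directions hold.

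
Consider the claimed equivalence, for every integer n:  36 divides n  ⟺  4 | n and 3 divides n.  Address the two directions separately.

Only the forward direction holds.

Forward direction. If 36 ∣ n, write n = 36q. Since 36 = 9·4, n = 4·(9q), so 4 ∣ n; and since 36 = 12·3, n = 3·(12q), so 3 ∣ n.

Converse. This fails: take n = 12. Both 4 ∣ 12 and 3 ∣ 12, yet 12 is not a multiple of 36 (since 12 = 0·36 + 12), so 36 ∤ 12.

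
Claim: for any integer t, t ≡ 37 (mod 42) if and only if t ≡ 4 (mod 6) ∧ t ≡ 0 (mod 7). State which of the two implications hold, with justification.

[⇒] This fails: t = 37 gives 37 ≡ 37 (mod 42) but 37 ≡ 1 (mod 6), so the conjunction on the right does not hold.

[⇐] This fails: t = 28 satisfies both congruences on the right (28 ≡ 4 mod 6 and 28 ≡ 0 mod 7) yet 28 ≡ 28 (mod 42), not 37.

Neither direction holds.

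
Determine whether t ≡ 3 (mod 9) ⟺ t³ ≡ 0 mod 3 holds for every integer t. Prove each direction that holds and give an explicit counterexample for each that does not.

(⇒) holds; (⇐) fails.

Converse. This fails: take t = 0. Then 0³ = 0 ≡ 0 (mod 3), yet 0 ≡ 0 (mod 9), not 3.

Forward direction. Suppose t ≡ 3 (mod 9). Then t³ ≡ 3³ = 27 (mod 9), and since 3 ∣ 9, also t³ ≡ 0 (mod 3).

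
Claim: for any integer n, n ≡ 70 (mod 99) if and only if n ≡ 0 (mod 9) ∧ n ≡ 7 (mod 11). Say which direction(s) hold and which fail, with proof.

(⇒) This fails: n = 70 gives 70 ≡ 70 (mod 99) but 70 ≡ 7 (mod 9), so the conjunction on the right does not hold.

(⇐) This fails: n = 18 satisfies both congruences on the right (18 ≡ 0 mod 9 and 18 ≡ 7 mod 11) yet 18 ≡ 18 (mod 99), not 70.

Neither implication holds.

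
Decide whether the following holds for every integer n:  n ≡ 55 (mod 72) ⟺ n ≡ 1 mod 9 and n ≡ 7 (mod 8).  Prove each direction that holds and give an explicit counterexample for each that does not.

The biconditional holds.

[⇐] If n ≡ 1 (mod 9) and n ≡ 7 (mod 8), then by the Chinese remainder theorem n ≡ 55 (mod 72). This is exactly n ≡ 55 (mod 72).

[⇒] Suppose n ≡ 55 (mod 72); write n = 72j + 55. Since 9 ∣ 72, reducing mod 9 gives n ≡ 55 ≡ 1 (mod 9); since 8 ∣ 72, reducing mod 8 gives n ≡ 55 ≡ 7 (mod 8).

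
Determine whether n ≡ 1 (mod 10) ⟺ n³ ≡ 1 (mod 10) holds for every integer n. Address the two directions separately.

Both directions hold; the statement is true.

Forward direction. Suppose n ≡ 1 (mod 10). Write n = 10j + 1. Then (10j + 1)³ = 1000j³ + 300j² + 30j + 1 = 10(100j³ + 30j² + 3j) + 1, so n³ ≡ 1 (mod 10).

Converse. Suppose n³ ≡ 1 (mod 10). The only residue r in {0, …, 9} with r³ ≡ 1 (mod 10) is r = 1, so n ≡ 1 (mod 10).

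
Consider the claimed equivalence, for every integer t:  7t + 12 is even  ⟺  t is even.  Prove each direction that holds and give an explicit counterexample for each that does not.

Both directions hold.

[⇐] Suppose t is even; write t = 2j. Then 7t + 12 = 7·(2j) + 12 = 2·7j + 12, which is even.

[⇒] Suppose 7t + 12 is even. Since 7 is odd, 7t and t have the same parity, so 7t + 12 ≡ t + 12 (mod 2). As 12 is even, 7t + 12 is even exactly when t is even. Thus t is even.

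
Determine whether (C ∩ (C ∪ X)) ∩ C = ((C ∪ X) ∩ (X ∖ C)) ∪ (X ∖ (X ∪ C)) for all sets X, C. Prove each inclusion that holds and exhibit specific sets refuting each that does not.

(⊆) This inclusion fails. Take X = ∅, C = {1}; then 1 ∈ (C ∩ (C ∪ X)) ∩ C but 1 ∉ ((C ∪ X) ∩ (X ∖ C)) ∪ (X ∖ (X ∪ C)).

(⊇) This inclusion fails. Take X = {1}, C = ∅; then 1 ∈ ((C ∪ X) ∩ (X ∖ C)) ∪ (X ∖ (X ∪ C)) but 1 ∉ (C ∩ (C ∪ X)) ∩ C.

(⊆) fails and (⊇) fails.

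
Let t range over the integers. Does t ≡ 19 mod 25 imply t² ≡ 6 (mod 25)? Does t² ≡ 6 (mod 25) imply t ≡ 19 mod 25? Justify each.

(⇒) fails and (⇐) fails.

(→) This fails: take t = 19. Then 19 ≡ 19 (mod 25), but 19² = 361 ≡ 11 (mod 25), not 6.

(←) This fails: take t = 9. Then 9² = 81 ≡ 6 (mod 25), yet 9 ≡ 9 (mod 25), not 19.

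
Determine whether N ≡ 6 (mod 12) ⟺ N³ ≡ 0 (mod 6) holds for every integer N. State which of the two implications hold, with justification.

[⇒] Suppose N ≡ 6 (mod 12). Then N³ ≡ 6³ = 216 (mod 12), and since 6 ∣ 12, also N³ ≡ 0 (mod 6).

[⇐] This fails: take N = 0. Then 0³ = 0 ≡ 0 (mod 6), yet 0 ≡ 0 (mod 12), not 6.

Only the forward direction holds.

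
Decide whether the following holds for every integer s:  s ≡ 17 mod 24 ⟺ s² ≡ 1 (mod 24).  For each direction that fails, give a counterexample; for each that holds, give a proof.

The forward direction holds; the converse fails.

(⇒) Suppose s ≡ 17 mod 24. Write s = 24j + 17. Then (24j + 17)² = 576j² + 816j + 289 = 24(24j² + 34j + 12) + 1, so s² ≡ 1 (mod 24).

(⇐) This fails: take s = 1. Then 1² = 1 ≡ 1 (mod 24), yet 1 ≡ 1 (mod 24), not 17.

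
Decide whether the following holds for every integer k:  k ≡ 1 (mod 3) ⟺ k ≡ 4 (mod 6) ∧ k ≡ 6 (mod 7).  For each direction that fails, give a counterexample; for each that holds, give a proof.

(⇒) fails; (⇐) holds.

[⇒] This fails: k = 1 gives 1 ≡ 1 (mod 3) but 1 ≡ 1 (mod 6), so the conjunction on the right does not hold.

[⇐] Conversely, if k ≡ 4 (mod 6) and k ≡ 6 (mod 7), then by the Chinese remainder theorem k ≡ 34 (mod 42). Since 34 ≡ 1 (mod 3) and 3 ∣ 42, we get k ≡ 1 (mod 3).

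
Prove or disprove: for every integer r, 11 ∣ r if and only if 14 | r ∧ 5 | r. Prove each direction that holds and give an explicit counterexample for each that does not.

Forward direction. This fails: take r = 11. Certainly 11 ∣ 11, but 14 ∤ 11.

Converse. This fails: take r = 70. Both 14 ∣ 70 and 5 ∣ 70, yet 70 is not a multiple of 11 (since 70 = 6·11 + 4), so 11 ∤ 70.

Neither implication holds.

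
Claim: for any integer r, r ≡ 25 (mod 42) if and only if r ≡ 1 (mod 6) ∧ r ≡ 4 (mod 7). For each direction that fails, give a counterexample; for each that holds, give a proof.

Both directions hold.

(⇒) Suppose r ≡ 25 (mod 42); write r = 42j + 25. Since 6 ∣ 42, reducing mod 6 gives r ≡ 25 ≡ 1 (mod 6); since 7 ∣ 42, reducing mod 7 gives r ≡ 25 ≡ 4 (mod 7).

(⇐) Conversely, if r ≡ 1 (mod 6) and r ≡ 4 (mod 7), then by the Chinese remainder theorem r ≡ 25 (mod 42). This is exactly r ≡ 25 (mod 42).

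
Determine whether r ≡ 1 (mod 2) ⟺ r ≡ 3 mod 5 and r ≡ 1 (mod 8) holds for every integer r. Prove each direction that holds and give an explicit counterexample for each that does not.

Only the converse holds.

(⇐) If r ≡ 3 (mod 5) and r ≡ 1 (mod 8), then by the Chinese remainder theorem r ≡ 33 (mod 40). Since 33 ≡ 1 (mod 2) and 2 ∣ 40, we get r ≡ 1 (mod 2).

(⇒) This fails: r = 1 gives 1 ≡ 1 (mod 2) but 1 ≡ 1 (mod 5), so the conjunction on the right does not hold.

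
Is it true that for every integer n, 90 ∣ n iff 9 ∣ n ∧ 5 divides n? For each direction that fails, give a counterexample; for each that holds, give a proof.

(⇒) holds; (⇐) fails.

(→) If 90 ∣ n, write n = 90q. Since 90 = 10·9, n = 9·(10q), so 9 ∣ n; and since 90 = 18·5, n = 5·(18q), so 5 ∣ n.

(←) This fails: take n = 45. Both 9 ∣ 45 and 5 ∣ 45, yet 45 is not a multiple of 90 (since 45 = 0·90 + 45), so 90 ∤ 45.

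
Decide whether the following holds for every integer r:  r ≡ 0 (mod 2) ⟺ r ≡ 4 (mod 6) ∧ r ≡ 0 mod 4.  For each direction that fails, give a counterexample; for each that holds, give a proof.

The forward direction fails; the converse holds.

(⟹) This fails: r = 0 gives 0 ≡ 0 (mod 2) but 0 ≡ 0 (mod 6), so the conjunction on the right does not hold.

(⟸) Conversely, if r ≡ 4 (mod 6) and r ≡ 0 (mod 4), then by the Chinese remainder theorem r ≡ 4 (mod 12). Since 4 ≡ 0 (mod 2) and 2 ∣ 12, we get r ≡ 0 (mod 2).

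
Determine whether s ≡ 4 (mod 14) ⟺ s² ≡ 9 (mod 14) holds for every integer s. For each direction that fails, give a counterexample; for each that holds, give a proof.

(⇒) This fails: take s = 4. Then 4 ≡ 4 (mod 14), but 4² = 16 ≡ 2 (mod 14), not 9.

(⇐) This fails: take s = 3. Then 3² = 9 ≡ 9 (mod 14), yet 3 ≡ 3 (mod 14), not 4.

Both directions fail.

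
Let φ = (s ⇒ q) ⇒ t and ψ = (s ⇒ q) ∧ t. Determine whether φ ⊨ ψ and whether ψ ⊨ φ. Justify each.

(←) Assume the antecedent. If t is true, (s ⇒ q) ⇒ t reduces to true regardless of the other variables. If t is false, the antecedent cannot hold. Either way (s ⇒ q) ⇒ t holds.

(→) This fails. Under t = F, q = F, s = T, the left side is true but the right side is false.

Not equivalent: only (⇐) holds.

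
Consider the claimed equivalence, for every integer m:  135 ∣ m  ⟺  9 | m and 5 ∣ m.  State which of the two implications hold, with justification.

(⇒) holds; (⇐) fails.

(⟹) If 135 ∣ m, write m = 135q. Since 135 = 15·9, m = 9·(15q), so 9 ∣ m; and since 135 = 27·5, m = 5·(27q), so 5 ∣ m.

(⟸) This fails: take m = 45. Both 9 ∣ 45 and 5 ∣ 45, yet 45 is not a multiple of 135 (since 45 = 0·135 + 45), so 135 ∤ 45.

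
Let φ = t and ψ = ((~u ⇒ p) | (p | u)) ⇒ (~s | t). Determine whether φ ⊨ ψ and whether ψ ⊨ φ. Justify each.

(⇒) Assume the antecedent. If t is true, the consequent reduces to true regardless of the other variables. If t is false, the antecedent cannot hold. Either way the consequent holds.

(⇐) This fails. Under t = F, u = F, s = F, p = F, the left side is false but the right side is true.

Not equivalent: only (⇒) holds.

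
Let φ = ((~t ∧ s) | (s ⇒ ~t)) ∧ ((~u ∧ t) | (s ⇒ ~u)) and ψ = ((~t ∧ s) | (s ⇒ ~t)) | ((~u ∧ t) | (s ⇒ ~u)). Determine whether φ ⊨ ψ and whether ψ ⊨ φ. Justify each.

Not equivalent: only (⇒) holds.

[⇒] Assume the antecedent. If u is true, the antecedent forces (u = T, s = F, t = F) or (u = T, s = F, t = T), and the consequent holds there. If u is false, the consequent reduces to true regardless of the other variables. Either way the consequent holds.

[⇐] This fails. Under u = T, s = T, t = F, the left side is false but the right side is true.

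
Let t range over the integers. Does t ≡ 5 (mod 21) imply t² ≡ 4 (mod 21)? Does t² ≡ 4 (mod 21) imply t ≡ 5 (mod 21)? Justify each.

Only the forward implication holds.

(←) This fails: take t = 2. Then 2² = 4 ≡ 4 (mod 21), yet 2 ≡ 2 (mod 21), not 5.

(→) Suppose t ≡ 5 (mod 21). Write t = 21j + 5. Then (21j + 5)² = 441j² + 210j + 25 = 21(21j² + 10j + 1) + 4, so t² ≡ 4 (mod 21).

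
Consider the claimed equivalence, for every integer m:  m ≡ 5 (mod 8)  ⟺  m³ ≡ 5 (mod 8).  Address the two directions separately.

(⇒) Suppose m ≡ 5 (mod 8). Write m = 8j + 5. Then (8j + 5)³ = 512j³ + 960j² + 600j + 125 = 8(64j³ + 120j² + 75j + 15) + 5, so m³ ≡ 5 (mod 8).

(⇐) Conversely, suppose m³ ≡ 5 (mod 8). The only residue r in {0, …, 7} with r³ ≡ 5 (mod 8) is r = 5, so m ≡ 5 (mod 8).

Both implications hold.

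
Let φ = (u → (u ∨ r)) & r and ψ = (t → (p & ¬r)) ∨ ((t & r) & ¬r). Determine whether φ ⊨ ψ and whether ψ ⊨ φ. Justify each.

Both directions fail.

Forward direction. This fails. Under t = T, u = F, p = F, r = T, the left side is true but the right side is false.

Converse. This fails. Under t = F, u = F, p = F, r = F, the left side is false but the right side is true.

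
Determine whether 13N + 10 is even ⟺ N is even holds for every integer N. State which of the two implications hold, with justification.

(⟹) Suppose 13N + 10 is even. Since 13 is odd, 13N and N have the same parity, so 13N + 10 ≡ N + 10 (mod 2). As 10 is even, 13N + 10 is even exactly when N is even. Thus N is even.

(⟸) Conversely, suppose N is even; write N = 2j. Then 13N + 10 = 13·(2j) + 10 = 2·13j + 10, which is even.

Equivalent; both directions hold.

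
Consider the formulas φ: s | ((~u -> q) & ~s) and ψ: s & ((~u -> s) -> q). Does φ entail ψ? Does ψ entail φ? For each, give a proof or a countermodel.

(⇐) Assume the antecedent. If s is true, s | ((~u -> q) & ~s) reduces to true regardless of the other variables. If s is false, the antecedent cannot hold. Either way s | ((~u -> q) & ~s) holds.

(⇒) This fails. Under s = T, q = F, u = F, the left side is true but the right side is false.

Only the reverse direction holds.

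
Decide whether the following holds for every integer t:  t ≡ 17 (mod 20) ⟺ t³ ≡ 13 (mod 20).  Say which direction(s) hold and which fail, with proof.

(⟸) Suppose t³ ≡ 13 (mod 20). The only residue r in {0, …, 19} with r³ ≡ 13 (mod 20) is r = 17, so t ≡ 17 (mod 20).

(⟹) Suppose t ≡ 17 (mod 20). Write t = 20j + 17. Then (20j + 17)³ = 8000j³ + 20400j² + 17340j + 4913 = 20(400j³ + 1020j² + 867j + 245) + 13, so t³ ≡ 13 (mod 20).

Both implications hold.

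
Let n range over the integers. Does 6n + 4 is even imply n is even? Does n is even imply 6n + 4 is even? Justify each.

Only the converse holds.

Converse. Suppose n is even. Since 6 is even, 6n is even for every n, so 6n + 4 has the same parity as 4, which is even. Hence 6n + 4 is even.

Forward direction. This fails: take n = 5. Then 6n + 4 = 34, which is even, yet n = 5 is odd, not even.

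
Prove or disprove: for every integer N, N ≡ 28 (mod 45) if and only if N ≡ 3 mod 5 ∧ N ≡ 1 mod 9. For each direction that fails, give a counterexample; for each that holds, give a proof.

(→) Suppose N ≡ 28 (mod 45); write N = 45j + 28. Since 5 ∣ 45, reducing mod 5 gives N ≡ 28 ≡ 3 (mod 5); since 9 ∣ 45, reducing mod 9 gives N ≡ 28 ≡ 1 (mod 9).

(←) Conversely, if N ≡ 3 (mod 5) and N ≡ 1 (mod 9), then by the Chinese remainder theorem N ≡ 28 (mod 45). This is exactly N ≡ 28 (mod 45).

Both implications hold.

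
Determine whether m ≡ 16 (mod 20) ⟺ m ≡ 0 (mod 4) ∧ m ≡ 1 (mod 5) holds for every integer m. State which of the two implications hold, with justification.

(←) If m ≡ 0 (mod 4) and m ≡ 1 (mod 5), then by the Chinese remainder theorem m ≡ 16 (mod 20). This is exactly m ≡ 16 (mod 20).

(→) Suppose m ≡ 16 (mod 20); write m = 20j + 16. Since 4 ∣ 20, reducing mod 4 gives m ≡ 16 ≡ 0 (mod 4); since 5 ∣ 20, reducing mod 5 gives m ≡ 16 ≡ 1 (mod 5).

The biconditional holds.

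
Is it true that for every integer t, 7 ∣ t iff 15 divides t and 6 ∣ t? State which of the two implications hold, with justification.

(⇒) This fails: take t = 7. Certainly 7 ∣ 7, but 15 ∤ 7.

(⇐) This fails: take t = 30. Both 15 ∣ 30 and 6 ∣ 30, yet 30 is not a multiple of 7 (since 30 = 4·7 + 2), so 7 ∤ 30.

(⇒) fails and (⇐) fails.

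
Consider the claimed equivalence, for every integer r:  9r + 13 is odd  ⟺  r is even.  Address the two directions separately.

[⇐] Suppose r is even; write r = 2j. Then 9r + 13 = 9·(2j) + 13 = 2·9j + 13, which is odd.

[⇒] Suppose 9r + 13 is odd. Since 9 is odd, 9r and r have the same parity, so 9r + 13 ≡ r + 13 (mod 2). As 13 is odd, 9r + 13 is odd exactly when r is even. Thus r is even.

The biconditional holds.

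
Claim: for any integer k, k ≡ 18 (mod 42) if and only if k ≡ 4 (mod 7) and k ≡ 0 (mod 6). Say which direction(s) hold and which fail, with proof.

(⟹) Suppose k ≡ 18 (mod 42); write k = 42j + 18. Since 7 ∣ 42, reducing mod 7 gives k ≡ 18 ≡ 4 (mod 7); since 6 ∣ 42, reducing mod 6 gives k ≡ 18 ≡ 0 (mod 6).

(⟸) Conversely, if k ≡ 4 (mod 7) and k ≡ 0 (mod 6), then by the Chinese remainder theorem k ≡ 18 (mod 42). This is exactly k ≡ 18 (mod 42).

Equivalent; both directions hold.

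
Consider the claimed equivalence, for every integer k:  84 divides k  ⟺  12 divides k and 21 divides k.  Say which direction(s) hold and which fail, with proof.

(⇒) If 84 ∣ k, write k = 84q. Since 84 = 7·12, k = 12·(7q), so 12 ∣ k; and since 84 = 4·21, k = 21·(4q), so 21 ∣ k.

(⇐) Suppose 12 ∣ k and 21 ∣ k. Any common multiple of 12 and 21 is a multiple of their lcm; here lcm(12, 21) = 12·21/gcd(12, 21) = 252/3 = 84, so 84 ∣ k.

Equivalent; both directions hold.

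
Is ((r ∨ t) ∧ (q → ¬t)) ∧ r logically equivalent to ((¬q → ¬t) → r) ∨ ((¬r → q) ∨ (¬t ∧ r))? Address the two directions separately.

Only the forward direction holds.

(⟹) Assume the antecedent. If r is true, the consequent reduces to true regardless of the other variables. If r is false, the antecedent cannot hold. Either way the consequent holds.

(⟸) This fails. Under r = F, q = T, t = F, the left side is false but the right side is true.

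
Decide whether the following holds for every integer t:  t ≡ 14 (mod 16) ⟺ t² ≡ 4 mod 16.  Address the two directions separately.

Only the forward implication holds.

(⇒) Suppose t ≡ 14 (mod 16). Write t = 16j + 14. Then (16j + 14)² = 256j² + 448j + 196 = 16(16j² + 28j + 12) + 4, so t² ≡ 4 (mod 16).

(⇐) This fails: take t = 2. Then 2² = 4 ≡ 4 (mod 16), yet 2 ≡ 2 (mod 16), not 14.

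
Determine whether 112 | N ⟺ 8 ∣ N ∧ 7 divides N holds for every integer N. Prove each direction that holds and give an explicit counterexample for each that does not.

Converse. This fails: take N = 56. Both 8 ∣ 56 and 7 ∣ 56, yet 56 is not a multiple of 112 (since 56 = 0·112 + 56), so 112 ∤ 56.

Forward direction. If 112 ∣ N, write N = 112q. Since 112 = 14·8, N = 8·(14q), so 8 ∣ N; and since 112 = 16·7, N = 7·(16q), so 7 ∣ N.

Only the forward implication holds.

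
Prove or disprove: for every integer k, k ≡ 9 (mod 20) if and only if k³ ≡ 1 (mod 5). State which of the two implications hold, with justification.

(→) This fails: take k = 9. Then 9 ≡ 9 (mod 20), but 9³ = 729 ≡ 4 (mod 5), not 1.

(←) This fails: take k = 1. Then 1³ = 1 ≡ 1 (mod 5), yet 1 ≡ 1 (mod 20), not 9.

Both directions fail.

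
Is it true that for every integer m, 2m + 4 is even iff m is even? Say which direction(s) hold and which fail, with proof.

(⇒) fails; (⇐) holds.

Forward direction. This fails: take m = 5. Then 2m + 4 = 14, which is even, yet m = 5 is odd, not even.

Converse. Suppose m is even. Since 2 is even, 2m is even for every m, so 2m + 4 has the same parity as 4, which is even. Hence 2m + 4 is even.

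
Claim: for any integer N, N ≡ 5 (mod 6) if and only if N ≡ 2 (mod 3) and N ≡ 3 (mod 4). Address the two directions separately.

Only the converse holds.

Forward direction. This fails: N = 5 gives 5 ≡ 5 (mod 6) but 5 ≡ 1 (mod 4), so the conjunction on the right does not hold.

Converse. If N ≡ 2 (mod 3) and N ≡ 3 (mod 4), then by the Chinese remainder theorem N ≡ 11 (mod 12). Since 11 ≡ 5 (mod 6) and 6 ∣ 12, we get N ≡ 5 (mod 6).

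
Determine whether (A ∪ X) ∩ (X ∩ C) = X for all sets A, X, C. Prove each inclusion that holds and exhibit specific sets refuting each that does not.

(⊆) holds; (⊇) fails.

(⊆) Let x ∈ (A ∪ X) ∩ (X ∩ C). Then either x ∈ X ∩ C and x ∉ A; or x ∈ A ∩ X ∩ C. In each case x ∈ X, so (A ∪ X) ∩ (X ∩ C) ⊆ X.

(⊇) This inclusion fails. Take A = ∅, X = {1}, C = ∅; then 1 ∈ X but 1 ∉ (A ∪ X) ∩ (X ∩ C).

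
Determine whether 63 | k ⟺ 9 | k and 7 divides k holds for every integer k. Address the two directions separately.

Both implications hold.

Converse. Suppose 9 ∣ k and 7 ∣ k. Any common multiple of 9 and 7 is a multiple of their lcm; here gcd(9, 7) = 1, so lcm(9, 7) = 9·7 = 63, so 63 ∣ k.

Forward direction. If 63 ∣ k, write k = 63q. Since 63 = 7·9, k = 9·(7q), so 9 ∣ k; and since 63 = 9·7, k = 7·(9q), so 7 ∣ k.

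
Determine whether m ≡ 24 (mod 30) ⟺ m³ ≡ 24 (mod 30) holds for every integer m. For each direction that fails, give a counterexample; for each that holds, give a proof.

(⟹) Suppose m ≡ 24 (mod 30). Write m = 30j + 24. Then (30j + 24)³ = 27000j³ + 64800j² + 51840j + 13824 = 30(900j³ + 2160j² + 1728j + 460) + 24, so m³ ≡ 24 (mod 30).

(⟸) Conversely, suppose m³ ≡ 24 (mod 30). The only residue r in {0, …, 29} with r³ ≡ 24 (mod 30) is r = 24, so m ≡ 24 (mod 30).

Equivalent; both directions hold.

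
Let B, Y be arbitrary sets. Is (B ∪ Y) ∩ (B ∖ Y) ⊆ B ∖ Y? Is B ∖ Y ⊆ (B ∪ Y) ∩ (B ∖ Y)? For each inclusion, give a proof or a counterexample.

Both inclusions hold.

(⟹) Let x ∈ (B ∪ Y) ∩ (B ∖ Y). Then x ∈ B and x ∉ Y, from which x ∈ B ∖ Y.

(⟸) Let x ∈ B ∖ Y. Then x ∈ B and x ∉ Y, from which x ∈ (B ∪ Y) ∩ (B ∖ Y).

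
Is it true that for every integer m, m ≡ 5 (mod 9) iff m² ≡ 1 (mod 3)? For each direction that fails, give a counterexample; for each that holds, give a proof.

Only the forward direction holds.

[⇒] Suppose m ≡ 5 (mod 9). Then m² ≡ 5² = 25 (mod 9), and since 3 ∣ 9, also m² ≡ 1 (mod 3).

[⇐] This fails: take m = 1. Then 1² = 1 ≡ 1 (mod 3), yet 1 ≡ 1 (mod 9), not 5.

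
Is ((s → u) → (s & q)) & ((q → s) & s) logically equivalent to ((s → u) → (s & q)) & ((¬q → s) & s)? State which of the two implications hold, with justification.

Both directions hold; the statement is true.

(→) Assume the antecedent. If q is true, the antecedent forces (q = T, s = T, u = F) or (q = T, s = T, u = T), and the consequent holds there. If q is false, the antecedent forces (q = F, s = T, u = F), and the consequent holds there. Either way the consequent holds.

(←) Assume the antecedent. If q is true, the antecedent forces (q = T, s = T, u = F) or (q = T, s = T, u = T), and the consequent holds there. If q is false, the antecedent forces (q = F, s = T, u = F), and the consequent holds there. Either way the consequent holds.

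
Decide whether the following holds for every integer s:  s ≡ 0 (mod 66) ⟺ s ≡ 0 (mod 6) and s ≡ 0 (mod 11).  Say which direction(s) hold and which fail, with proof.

Forward direction. Suppose s ≡ 0 (mod 66); write s = 66j + 0. Since 6 ∣ 66, reducing mod 6 gives s ≡ 0 (mod 6); since 11 ∣ 66, reducing mod 11 gives s ≡ 0 (mod 11).

Converse. If s ≡ 0 (mod 6) and s ≡ 0 (mod 11), then by the Chinese remainder theorem s ≡ 0 (mod 66). This is exactly s ≡ 0 (mod 66).

Both directions hold; the statement is true.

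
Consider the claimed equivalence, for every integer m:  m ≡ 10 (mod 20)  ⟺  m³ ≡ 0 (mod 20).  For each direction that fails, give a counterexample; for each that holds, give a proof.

Only the forward direction holds.

(⇒) Suppose m ≡ 10 (mod 20). Write m = 20j + 10. Then (20j + 10)³ = 8000j³ + 12000j² + 6000j + 1000 = 20(400j³ + 600j² + 300j + 50) + 0, so m³ ≡ 0 (mod 20).

(⇐) This fails: take m = 0. Then 0³ = 0 ≡ 0 (mod 20), yet 0 ≡ 0 (mod 20), not 10.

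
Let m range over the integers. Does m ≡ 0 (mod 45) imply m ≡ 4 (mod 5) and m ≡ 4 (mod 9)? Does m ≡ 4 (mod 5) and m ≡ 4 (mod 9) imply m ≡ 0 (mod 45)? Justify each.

[⇒] This fails: m = 0 gives 0 ≡ 0 (mod 45) but 0 ≡ 0 (mod 5), so the conjunction on the right does not hold.

[⇐] This fails: m = 4 satisfies both congruences on the right (4 ≡ 4 mod 5 and 4 ≡ 4 mod 9) yet 4 ≡ 4 (mod 45), not 0.

Both directions fail.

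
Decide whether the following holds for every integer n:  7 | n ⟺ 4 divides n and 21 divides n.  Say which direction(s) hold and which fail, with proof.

Not equivalent: only (⇐) holds.

(⟹) This fails: take n = 7. Certainly 7 ∣ 7, but 4 ∤ 7.

(⟸) Suppose 4 ∣ n and 21 ∣ n. Any common multiple of 4 and 21 is a multiple of their lcm; here gcd(4, 21) = 1, so lcm(4, 21) = 4·21 = 84, so 84 ∣ n. Since 7 ∣ 84, it follows that 7 ∣ n.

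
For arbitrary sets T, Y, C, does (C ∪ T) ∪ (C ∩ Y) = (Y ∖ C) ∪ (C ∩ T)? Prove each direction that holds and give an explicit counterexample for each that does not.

(⊆) fails and (⊇) fails.

(⊆) This inclusion fails. Take T = {1}, Y = ∅, C = ∅; then 1 ∈ (C ∪ T) ∪ (C ∩ Y) but 1 ∉ (Y ∖ C) ∪ (C ∩ T).

(⊇) This inclusion fails. Take T = ∅, Y = {1}, C = ∅; then 1 ∈ (Y ∖ C) ∪ (C ∩ T) but 1 ∉ (C ∪ T) ∪ (C ∩ Y).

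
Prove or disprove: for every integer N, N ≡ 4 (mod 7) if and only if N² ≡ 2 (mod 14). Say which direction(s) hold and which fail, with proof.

Neither implication holds.

(⇒) This fails: take N = 11. Then 11 ≡ 4 (mod 7), but 11² = 121 ≡ 9 (mod 14), not 2.

(⇐) This fails: take N = 10. Then 10² = 100 ≡ 2 (mod 14), yet 10 ≡ 3 (mod 7), not 4.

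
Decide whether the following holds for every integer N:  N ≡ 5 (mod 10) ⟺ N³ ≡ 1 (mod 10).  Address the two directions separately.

(⇒) This fails: take N = 5. Then 5 ≡ 5 (mod 10), but 5³ = 125 ≡ 5 (mod 10), not 1.

(⇐) This fails: take N = 1. Then 1³ = 1 ≡ 1 (mod 10), yet 1 ≡ 1 (mod 10), not 5.

Neither direction holds.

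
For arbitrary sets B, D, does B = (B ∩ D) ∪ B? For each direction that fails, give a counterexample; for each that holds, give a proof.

The two sets are equal.

(⊆) Let x ∈ B. Then either x ∈ B and x ∉ D; or x ∈ B ∩ D. In each case x ∈ (B ∩ D) ∪ B, so B ⊆ (B ∩ D) ∪ B.

(⊇) Let x ∈ (B ∩ D) ∪ B. Then either x ∈ B and x ∉ D; or x ∈ B ∩ D. In each case x ∈ B, so (B ∩ D) ∪ B ⊆ B.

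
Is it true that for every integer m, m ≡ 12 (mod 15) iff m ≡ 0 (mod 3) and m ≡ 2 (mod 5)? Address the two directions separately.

Forward direction. Suppose m ≡ 12 (mod 15); write m = 15j + 12. Since 3 ∣ 15, reducing mod 3 gives m ≡ 12 ≡ 0 (mod 3); since 5 ∣ 15, reducing mod 5 gives m ≡ 12 ≡ 2 (mod 5).

Converse. If m ≡ 0 (mod 3) and m ≡ 2 (mod 5), then by the Chinese remainder theorem m ≡ 12 (mod 15). This is exactly m ≡ 12 (mod 15).

Equivalent; both directions hold.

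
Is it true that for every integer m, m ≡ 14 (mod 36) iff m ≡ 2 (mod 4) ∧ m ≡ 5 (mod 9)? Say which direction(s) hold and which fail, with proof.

(⇐) If m ≡ 2 (mod 4) and m ≡ 5 (mod 9), then by the Chinese remainder theorem m ≡ 14 (mod 36). This is exactly m ≡ 14 (mod 36).

(⇒) Suppose m ≡ 14 (mod 36); write m = 36j + 14. Since 4 ∣ 36, reducing mod 4 gives m ≡ 14 ≡ 2 (mod 4); since 9 ∣ 36, reducing mod 9 gives m ≡ 14 ≡ 5 (mod 9).

The biconditional holds.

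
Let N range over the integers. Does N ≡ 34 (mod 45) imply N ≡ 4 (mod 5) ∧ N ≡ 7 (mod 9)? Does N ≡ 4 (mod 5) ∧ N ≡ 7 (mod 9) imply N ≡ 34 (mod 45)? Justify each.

Both directions hold; the statement is true.

(⟹) Suppose N ≡ 34 (mod 45); write N = 45j + 34. Since 5 ∣ 45, reducing mod 5 gives N ≡ 34 ≡ 4 (mod 5); since 9 ∣ 45, reducing mod 9 gives N ≡ 34 ≡ 7 (mod 9).

(⟸) Conversely, if N ≡ 4 (mod 5) and N ≡ 7 (mod 9), then by the Chinese remainder theorem N ≡ 34 (mod 45). This is exactly N ≡ 34 (mod 45).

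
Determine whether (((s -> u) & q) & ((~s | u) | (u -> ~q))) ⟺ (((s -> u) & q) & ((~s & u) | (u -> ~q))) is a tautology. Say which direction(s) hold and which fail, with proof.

Only the reverse direction holds.

[⇒] This fails. Under s = T, q = T, u = T, the left side is true but the right side is false.

[⇐] Assume the antecedent. If s is true, the antecedent cannot hold. If s is false, the antecedent forces (s = F, q = T, u = F) or (s = F, q = T, u = T), and the consequent holds there. Either way the consequent holds.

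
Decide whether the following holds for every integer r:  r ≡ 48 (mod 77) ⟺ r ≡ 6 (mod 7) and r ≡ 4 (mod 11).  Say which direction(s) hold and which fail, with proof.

Both directions hold; the statement is true.

(←) If r ≡ 6 (mod 7) and r ≡ 4 (mod 11), then by the Chinese remainder theorem r ≡ 48 (mod 77). This is exactly r ≡ 48 (mod 77).

(→) Suppose r ≡ 48 (mod 77); write r = 77j + 48. Since 7 ∣ 77, reducing mod 7 gives r ≡ 48 ≡ 6 (mod 7); since 11 ∣ 77, reducing mod 11 gives r ≡ 48 ≡ 4 (mod 11).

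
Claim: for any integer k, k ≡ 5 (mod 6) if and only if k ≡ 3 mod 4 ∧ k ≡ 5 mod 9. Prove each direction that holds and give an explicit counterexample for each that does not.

[⇐] If k ≡ 3 (mod 4) and k ≡ 5 (mod 9), then by the Chinese remainder theorem k ≡ 23 (mod 36). Since 23 ≡ 5 (mod 6) and 6 ∣ 36, we get k ≡ 5 (mod 6).

[⇒] This fails: k = 35 gives 35 ≡ 5 (mod 6) but 35 ≡ 8 (mod 9), so the conjunction on the right does not hold.

The forward direction fails; the converse holds.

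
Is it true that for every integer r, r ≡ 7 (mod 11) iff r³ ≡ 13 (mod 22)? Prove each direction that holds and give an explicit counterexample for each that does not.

Only the reverse direction holds.

Forward direction. This fails: take r = 18. Then 18 ≡ 7 (mod 11), but 18³ = 5832 ≡ 2 (mod 22), not 13.

Converse. The residues r modulo 22 with r³ ≡ 13 (mod 22) are exactly {7}, and each is ≡ 7 (mod 11).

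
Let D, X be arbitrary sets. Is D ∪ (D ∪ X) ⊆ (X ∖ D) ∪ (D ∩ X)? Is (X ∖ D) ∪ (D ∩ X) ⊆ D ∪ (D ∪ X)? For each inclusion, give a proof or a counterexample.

Only the reverse inclusion holds.

Forward inclusion. This inclusion fails. Take D = {1}, X = ∅; then 1 ∈ D ∪ (D ∪ X) but 1 ∉ (X ∖ D) ∪ (D ∩ X).

Reverse inclusion. Let x ∈ (X ∖ D) ∪ (D ∩ X). Then either x ∈ X and x ∉ D; or x ∈ D ∩ X. In each case x ∈ D ∪ (D ∪ X), so (X ∖ D) ∪ (D ∩ X) ⊆ D ∪ (D ∪ X).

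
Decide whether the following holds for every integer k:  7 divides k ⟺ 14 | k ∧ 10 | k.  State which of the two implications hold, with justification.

Not equivalent: only (⇐) holds.

(⟹) This fails: take k = 7. Certainly 7 ∣ 7, but 14 ∤ 7.

(⟸) Suppose 14 ∣ k and 10 ∣ k. Any common multiple of 14 and 10 is a multiple of their lcm; here lcm(14, 10) = 14·10/gcd(14, 10) = 140/2 = 70, so 70 ∣ k. Since 7 ∣ 70, it follows that 7 ∣ k.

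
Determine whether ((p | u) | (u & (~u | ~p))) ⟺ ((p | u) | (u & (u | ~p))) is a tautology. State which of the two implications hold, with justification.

Both directions hold.

(⇒) Assume the antecedent. If p is true, (p | u) | (u & (u | ~p)) reduces to true regardless of the other variables. If p is false, the antecedent forces (p = F, u = T), and (p | u) | (u & (u | ~p)) holds there. Either way (p | u) | (u & (u | ~p)) holds.

(⇐) Assume the antecedent. If p is true, (p | u) | (u & (~u | ~p)) reduces to true regardless of the other variables. If p is false, the antecedent forces (p = F, u = T), and (p | u) | (u & (~u | ~p)) holds there. Either way (p | u) | (u & (~u | ~p)) holds.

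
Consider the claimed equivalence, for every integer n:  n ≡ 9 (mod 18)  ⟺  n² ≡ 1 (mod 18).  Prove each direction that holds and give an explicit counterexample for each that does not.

(→) This fails: take n = 9. Then 9 ≡ 9 (mod 18), but 9² = 81 ≡ 9 (mod 18), not 1.

(←) This fails: take n = 1. Then 1² = 1 ≡ 1 (mod 18), yet 1 ≡ 1 (mod 18), not 9.

Neither implication holds.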